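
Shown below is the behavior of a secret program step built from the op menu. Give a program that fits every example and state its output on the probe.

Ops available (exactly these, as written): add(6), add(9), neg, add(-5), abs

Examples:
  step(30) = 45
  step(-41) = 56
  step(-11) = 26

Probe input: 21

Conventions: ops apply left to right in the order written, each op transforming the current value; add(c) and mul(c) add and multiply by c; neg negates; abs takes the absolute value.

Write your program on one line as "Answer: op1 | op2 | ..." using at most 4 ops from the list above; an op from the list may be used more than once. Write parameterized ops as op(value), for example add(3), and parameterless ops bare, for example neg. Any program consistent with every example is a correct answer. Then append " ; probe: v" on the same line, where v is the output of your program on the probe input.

abs | add(6) | add(9) ; probe: 36

Check, running the answer program on each example:
  30 -> 30 -> 36 -> 45
  -41 -> 41 -> 47 -> 56
  -11 -> 11 -> 17 -> 26
  probe: 21 -> 21 -> 27 -> 36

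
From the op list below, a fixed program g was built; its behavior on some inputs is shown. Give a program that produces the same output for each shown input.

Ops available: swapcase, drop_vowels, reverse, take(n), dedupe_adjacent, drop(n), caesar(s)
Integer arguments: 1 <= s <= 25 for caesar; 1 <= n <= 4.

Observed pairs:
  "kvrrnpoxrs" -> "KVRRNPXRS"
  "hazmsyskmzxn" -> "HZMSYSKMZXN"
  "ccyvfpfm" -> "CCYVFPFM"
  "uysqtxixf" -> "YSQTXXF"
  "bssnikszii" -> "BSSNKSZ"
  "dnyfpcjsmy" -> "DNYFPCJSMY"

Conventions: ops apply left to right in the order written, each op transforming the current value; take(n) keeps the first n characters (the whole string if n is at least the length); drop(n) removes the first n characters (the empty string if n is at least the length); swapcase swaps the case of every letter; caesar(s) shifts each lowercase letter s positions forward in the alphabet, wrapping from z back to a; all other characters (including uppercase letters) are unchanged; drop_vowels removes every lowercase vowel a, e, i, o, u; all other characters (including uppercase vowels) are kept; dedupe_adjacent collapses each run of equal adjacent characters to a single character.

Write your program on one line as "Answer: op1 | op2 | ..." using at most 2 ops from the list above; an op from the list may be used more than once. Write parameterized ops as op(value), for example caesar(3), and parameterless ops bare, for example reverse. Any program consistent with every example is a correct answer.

drop_vowels | swapcase

Check, running the answer program on each example:
  "kvrrnpoxrs" -> "kvrrnpxrs" -> "KVRRNPXRS"
  "hazmsyskmzxn" -> "hzmsyskmzxn" -> "HZMSYSKMZXN"
  "ccyvfpfm" -> "ccyvfpfm" -> "CCYVFPFM"
  "uysqtxixf" -> "ysqtxxf" -> "YSQTXXF"
  "bssnikszii" -> "bssnksz" -> "BSSNKSZ"
  "dnyfpcjsmy" -> "dnyfpcjsmy" -> "DNYFPCJSMY"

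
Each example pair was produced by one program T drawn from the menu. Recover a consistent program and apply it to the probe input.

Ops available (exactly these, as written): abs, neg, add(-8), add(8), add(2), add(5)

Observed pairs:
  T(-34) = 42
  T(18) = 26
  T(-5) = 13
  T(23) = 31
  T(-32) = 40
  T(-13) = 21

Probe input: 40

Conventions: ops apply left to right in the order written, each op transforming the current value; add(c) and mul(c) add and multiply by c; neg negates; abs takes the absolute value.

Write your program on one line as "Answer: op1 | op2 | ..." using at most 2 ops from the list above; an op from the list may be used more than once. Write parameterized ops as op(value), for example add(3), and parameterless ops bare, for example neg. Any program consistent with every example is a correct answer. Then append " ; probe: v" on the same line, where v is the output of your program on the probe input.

abs | add(8) ; probe: 48

Check, running the answer program on each example:
  -34 -> 34 -> 42
  18 -> 18 -> 26
  -5 -> 5 -> 13
  23 -> 23 -> 31
  -32 -> 32 -> 40
  -13 -> 13 -> 21
  probe: 40 -> 40 -> 48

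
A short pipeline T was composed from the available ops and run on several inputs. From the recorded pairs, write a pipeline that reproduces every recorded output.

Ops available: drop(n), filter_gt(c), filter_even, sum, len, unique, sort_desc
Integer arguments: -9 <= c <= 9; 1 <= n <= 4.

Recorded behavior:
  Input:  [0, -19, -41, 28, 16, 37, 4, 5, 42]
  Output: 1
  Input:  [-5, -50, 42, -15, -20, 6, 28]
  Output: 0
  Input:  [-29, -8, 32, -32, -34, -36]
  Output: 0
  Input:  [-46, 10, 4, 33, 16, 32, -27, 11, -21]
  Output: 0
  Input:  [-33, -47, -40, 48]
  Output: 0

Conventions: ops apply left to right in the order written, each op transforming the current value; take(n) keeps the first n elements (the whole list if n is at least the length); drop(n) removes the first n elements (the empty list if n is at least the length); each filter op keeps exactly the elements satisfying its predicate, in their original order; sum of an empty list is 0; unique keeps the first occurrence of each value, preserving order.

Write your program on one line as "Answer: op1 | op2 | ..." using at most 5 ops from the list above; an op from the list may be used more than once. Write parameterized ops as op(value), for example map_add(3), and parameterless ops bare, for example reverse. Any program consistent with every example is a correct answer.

drop(4) | drop(4) | filter_even | len

Check, running the answer program on each example:
  [0, -19, -41, 28, 16, 37, 4, 5, 42] -> [16, 37, 4, 5, 42] -> [42] -> [42] -> 1
  [-5, -50, 42, -15, -20, 6, 28] -> [-20, 6, 28] -> [] -> [] -> 0
  [-29, -8, 32, -32, -34, -36] -> [-34, -36] -> [] -> [] -> 0
  [-46, 10, 4, 33, 16, 32, -27, 11, -21] -> [16, 32, -27, 11, -21] -> [-21] -> [] -> 0
  [-33, -47, -40, 48] -> [] -> [] -> [] -> 0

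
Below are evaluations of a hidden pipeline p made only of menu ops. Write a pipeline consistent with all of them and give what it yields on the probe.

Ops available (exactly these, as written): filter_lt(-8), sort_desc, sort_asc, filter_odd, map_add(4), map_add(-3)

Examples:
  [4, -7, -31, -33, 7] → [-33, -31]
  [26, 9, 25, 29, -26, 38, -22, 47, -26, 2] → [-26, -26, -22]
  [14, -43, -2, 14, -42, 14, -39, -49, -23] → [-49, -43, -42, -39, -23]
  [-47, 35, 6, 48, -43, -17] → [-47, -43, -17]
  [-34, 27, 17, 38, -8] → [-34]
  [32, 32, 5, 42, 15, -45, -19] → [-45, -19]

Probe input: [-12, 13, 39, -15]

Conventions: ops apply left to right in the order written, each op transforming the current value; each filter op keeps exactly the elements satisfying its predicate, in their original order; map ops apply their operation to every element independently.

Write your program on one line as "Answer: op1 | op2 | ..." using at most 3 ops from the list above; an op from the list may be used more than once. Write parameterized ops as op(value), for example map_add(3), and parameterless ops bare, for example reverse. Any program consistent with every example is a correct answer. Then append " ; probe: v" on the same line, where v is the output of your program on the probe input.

filter_lt(-8) | sort_asc ; probe: [-15, -12]

Check, running the answer program on each example:
  [4, -7, -31, -33, 7] -> [-31, -33] -> [-33, -31]
  [26, 9, 25, 29, -26, 38, -22, 47, -26, 2] -> [-26, -22, -26] -> [-26, -26, -22]
  [14, -43, -2, 14, -42, 14, -39, -49, -23] -> [-43, -42, -39, -49, -23] -> [-49, -43, -42, -39, -23]
  [-47, 35, 6, 48, -43, -17] -> [-47, -43, -17] -> [-47, -43, -17]
  [-34, 27, 17, 38, -8] -> [-34] -> [-34]
  [32, 32, 5, 42, 15, -45, -19] -> [-45, -19] -> [-45, -19]
  probe: [-12, 13, 39, -15] -> [-12, -15] -> [-15, -12]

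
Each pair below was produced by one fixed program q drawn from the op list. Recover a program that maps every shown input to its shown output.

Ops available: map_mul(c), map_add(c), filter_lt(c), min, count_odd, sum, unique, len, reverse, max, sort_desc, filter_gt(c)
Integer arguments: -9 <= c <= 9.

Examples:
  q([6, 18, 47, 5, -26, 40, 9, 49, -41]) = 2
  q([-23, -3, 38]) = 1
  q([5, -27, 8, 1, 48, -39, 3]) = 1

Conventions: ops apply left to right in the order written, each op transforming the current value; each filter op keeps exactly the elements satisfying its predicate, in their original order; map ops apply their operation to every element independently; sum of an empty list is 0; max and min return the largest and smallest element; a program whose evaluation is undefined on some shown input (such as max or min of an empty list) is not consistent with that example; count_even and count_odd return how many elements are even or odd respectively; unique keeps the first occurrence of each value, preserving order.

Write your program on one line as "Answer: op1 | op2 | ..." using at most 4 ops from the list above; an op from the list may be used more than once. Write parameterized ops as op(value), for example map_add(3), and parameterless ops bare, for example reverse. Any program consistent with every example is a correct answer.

map_add(-5) | filter_gt(3) | count_odd

Check, running the answer program on each example:
  [6, 18, 47, 5, -26, 40, 9, 49, -41] -> [1, 13, 42, 0, -31, 35, 4, 44, -46] -> [13, 42, 35, 4, 44] -> 2
  [-23, -3, 38] -> [-28, -8, 33] -> [33] -> 1
  [5, -27, 8, 1, 48, -39, 3] -> [0, -32, 3, -4, 43, -44, -2] -> [43] -> 1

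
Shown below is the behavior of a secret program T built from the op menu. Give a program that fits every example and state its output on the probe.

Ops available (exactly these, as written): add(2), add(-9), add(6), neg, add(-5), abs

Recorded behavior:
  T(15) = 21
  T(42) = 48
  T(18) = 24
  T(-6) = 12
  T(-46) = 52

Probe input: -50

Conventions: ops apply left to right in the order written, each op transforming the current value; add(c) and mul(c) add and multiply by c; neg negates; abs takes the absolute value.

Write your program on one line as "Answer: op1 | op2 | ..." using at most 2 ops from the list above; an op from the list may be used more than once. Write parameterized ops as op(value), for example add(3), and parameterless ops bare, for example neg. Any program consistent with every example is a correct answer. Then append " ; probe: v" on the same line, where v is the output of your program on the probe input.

abs | add(6) ; probe: 56

Check, running the answer program on each example:
  15 -> 15 -> 21
  42 -> 42 -> 48
  18 -> 18 -> 24
  -6 -> 6 -> 12
  -46 -> 46 -> 52
  probe: -50 -> 50 -> 56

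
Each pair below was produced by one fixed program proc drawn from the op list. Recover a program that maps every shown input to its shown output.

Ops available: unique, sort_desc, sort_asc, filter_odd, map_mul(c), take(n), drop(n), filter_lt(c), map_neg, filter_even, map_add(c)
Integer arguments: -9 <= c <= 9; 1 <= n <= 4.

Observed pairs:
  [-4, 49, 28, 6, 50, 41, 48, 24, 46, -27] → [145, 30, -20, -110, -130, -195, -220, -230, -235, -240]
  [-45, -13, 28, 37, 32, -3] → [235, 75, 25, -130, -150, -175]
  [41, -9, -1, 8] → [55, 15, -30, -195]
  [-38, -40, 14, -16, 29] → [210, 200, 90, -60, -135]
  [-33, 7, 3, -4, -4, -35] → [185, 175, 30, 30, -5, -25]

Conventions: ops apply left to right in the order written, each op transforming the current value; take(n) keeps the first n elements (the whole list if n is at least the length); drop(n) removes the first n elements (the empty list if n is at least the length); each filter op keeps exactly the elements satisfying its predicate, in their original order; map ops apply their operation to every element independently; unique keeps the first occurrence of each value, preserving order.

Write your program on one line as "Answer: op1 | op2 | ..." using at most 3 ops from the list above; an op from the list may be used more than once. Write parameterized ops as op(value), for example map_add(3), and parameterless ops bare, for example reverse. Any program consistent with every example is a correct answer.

sort_asc | map_add(-2) | map_mul(-5)

Check, running the answer program on each example:
  [-4, 49, 28, 6, 50, 41, 48, 24, 46, -27] -> [-27, -4, 6, 24, 28, 41, 46, 48, 49, 50] -> [-29, -6, 4, 22, 26, 39, 44, 46, 47, 48] -> [145, 30, -20, -110, -130, -195, -220, -230, -235, -240]
  [-45, -13, 28, 37, 32, -3] -> [-45, -13, -3, 28, 32, 37] -> [-47, -15, -5, 26, 30, 35] -> [235, 75, 25, -130, -150, -175]
  [41, -9, -1, 8] -> [-9, -1, 8, 41] -> [-11, -3, 6, 39] -> [55, 15, -30, -195]
  [-38, -40, 14, -16, 29] -> [-40, -38, -16, 14, 29] -> [-42, -40, -18, 12, 27] -> [210, 200, 90, -60, -135]
  [-33, 7, 3, -4, -4, -35] -> [-35, -33, -4, -4, 3, 7] -> [-37, -35, -6, -6, 1, 5] -> [185, 175, 30, 30, -5, -25]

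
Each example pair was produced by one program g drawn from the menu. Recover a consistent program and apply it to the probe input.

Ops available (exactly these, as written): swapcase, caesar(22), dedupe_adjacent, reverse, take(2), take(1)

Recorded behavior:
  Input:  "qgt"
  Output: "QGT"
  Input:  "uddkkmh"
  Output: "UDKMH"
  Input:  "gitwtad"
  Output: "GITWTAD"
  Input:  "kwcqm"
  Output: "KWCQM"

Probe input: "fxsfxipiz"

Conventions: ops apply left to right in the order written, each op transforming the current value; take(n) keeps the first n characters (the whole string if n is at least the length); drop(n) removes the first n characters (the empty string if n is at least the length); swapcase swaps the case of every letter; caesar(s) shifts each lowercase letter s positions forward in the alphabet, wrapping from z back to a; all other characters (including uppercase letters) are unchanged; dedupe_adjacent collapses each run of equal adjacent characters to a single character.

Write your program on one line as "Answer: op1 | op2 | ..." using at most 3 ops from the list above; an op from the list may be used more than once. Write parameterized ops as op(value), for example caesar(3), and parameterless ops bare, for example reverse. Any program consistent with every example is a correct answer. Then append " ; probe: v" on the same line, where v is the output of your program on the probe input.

dedupe_adjacent | swapcase ; probe: "FXSFXIPIZ"

Check, running the answer program on each example:
  "qgt" -> "qgt" -> "QGT"
  "uddkkmh" -> "udkmh" -> "UDKMH"
  "gitwtad" -> "gitwtad" -> "GITWTAD"
  "kwcqm" -> "kwcqm" -> "KWCQM"
  probe: "fxsfxipiz" -> "fxsfxipiz" -> "FXSFXIPIZ"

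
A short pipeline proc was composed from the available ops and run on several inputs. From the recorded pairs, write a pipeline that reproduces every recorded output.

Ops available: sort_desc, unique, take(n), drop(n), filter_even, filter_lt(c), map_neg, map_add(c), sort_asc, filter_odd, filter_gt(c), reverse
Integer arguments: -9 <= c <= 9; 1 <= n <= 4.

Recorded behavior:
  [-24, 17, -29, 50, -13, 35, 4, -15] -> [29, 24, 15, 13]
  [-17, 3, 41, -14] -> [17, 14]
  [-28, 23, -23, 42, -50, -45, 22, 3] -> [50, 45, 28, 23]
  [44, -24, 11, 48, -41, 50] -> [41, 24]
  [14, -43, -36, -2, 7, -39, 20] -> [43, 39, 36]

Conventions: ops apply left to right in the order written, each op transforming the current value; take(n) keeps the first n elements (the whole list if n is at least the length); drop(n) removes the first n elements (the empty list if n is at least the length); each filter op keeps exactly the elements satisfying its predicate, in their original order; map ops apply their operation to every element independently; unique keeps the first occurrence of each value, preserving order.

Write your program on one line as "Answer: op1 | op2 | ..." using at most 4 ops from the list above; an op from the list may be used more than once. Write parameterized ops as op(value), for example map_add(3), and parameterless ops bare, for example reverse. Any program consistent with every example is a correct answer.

map_neg | reverse | filter_gt(9) | sort_desc

Check, running the answer program on each example:
  [-24, 17, -29, 50, -13, 35, 4, -15] -> [24, -17, 29, -50, 13, -35, -4, 15] -> [15, -4, -35, 13, -50, 29, -17, 24] -> [15, 13, 29, 24] -> [29, 24, 15, 13]
  [-17, 3, 41, -14] -> [17, -3, -41, 14] -> [14, -41, -3, 17] -> [14, 17] -> [17, 14]
  [-28, 23, -23, 42, -50, -45, 22, 3] -> [28, -23, 23, -42, 50, 45, -22, -3] -> [-3, -22, 45, 50, -42, 23, -23, 28] -> [45, 50, 23, 28] -> [50, 45, 28, 23]
  [44, -24, 11, 48, -41, 50] -> [-44, 24, -11, -48, 41, -50] -> [-50, 41, -48, -11, 24, -44] -> [41, 24] -> [41, 24]
  [14, -43, -36, -2, 7, -39, 20] -> [-14, 43, 36, 2, -7, 39, -20] -> [-20, 39, -7, 2, 36, 43, -14] -> [39, 36, 43] -> [43, 39, 36]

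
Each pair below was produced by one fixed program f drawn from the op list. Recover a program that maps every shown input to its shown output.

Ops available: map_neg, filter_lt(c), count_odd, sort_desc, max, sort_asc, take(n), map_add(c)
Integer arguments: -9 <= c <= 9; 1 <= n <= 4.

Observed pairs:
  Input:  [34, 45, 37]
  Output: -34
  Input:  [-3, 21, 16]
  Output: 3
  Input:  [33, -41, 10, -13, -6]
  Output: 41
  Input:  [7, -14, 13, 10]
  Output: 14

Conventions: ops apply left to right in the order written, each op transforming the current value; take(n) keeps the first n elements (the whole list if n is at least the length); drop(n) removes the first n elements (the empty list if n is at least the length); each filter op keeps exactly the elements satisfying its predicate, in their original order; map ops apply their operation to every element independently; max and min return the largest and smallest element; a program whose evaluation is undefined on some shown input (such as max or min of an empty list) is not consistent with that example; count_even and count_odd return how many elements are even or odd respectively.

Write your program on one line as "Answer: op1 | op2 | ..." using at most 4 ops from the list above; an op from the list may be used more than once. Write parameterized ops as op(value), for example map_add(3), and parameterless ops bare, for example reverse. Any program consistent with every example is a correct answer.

sort_asc | take(1) | map_neg | max

Check, running the answer program on each example:
  [34, 45, 37] -> [34, 37, 45] -> [34] -> [-34] -> -34
  [-3, 21, 16] -> [-3, 16, 21] -> [-3] -> [3] -> 3
  [33, -41, 10, -13, -6] -> [-41, -13, -6, 10, 33] -> [-41] -> [41] -> 41
  [7, -14, 13, 10] -> [-14, 7, 10, 13] -> [-14] -> [14] -> 14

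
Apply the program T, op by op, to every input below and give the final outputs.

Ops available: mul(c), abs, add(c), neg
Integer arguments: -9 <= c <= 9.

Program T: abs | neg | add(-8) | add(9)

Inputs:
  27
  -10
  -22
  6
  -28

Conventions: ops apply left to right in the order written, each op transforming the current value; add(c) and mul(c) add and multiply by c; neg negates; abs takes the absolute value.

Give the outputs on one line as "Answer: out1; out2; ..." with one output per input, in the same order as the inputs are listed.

-26; -9; -21; -5; -27

Execution, op by op:
  27 -> 27 -> -27 -> -35 -> -26
  -10 -> 10 -> -10 -> -18 -> -9
  -22 -> 22 -> -22 -> -30 -> -21
  6 -> 6 -> -6 -> -14 -> -5
  -28 -> 28 -> -28 -> -36 -> -27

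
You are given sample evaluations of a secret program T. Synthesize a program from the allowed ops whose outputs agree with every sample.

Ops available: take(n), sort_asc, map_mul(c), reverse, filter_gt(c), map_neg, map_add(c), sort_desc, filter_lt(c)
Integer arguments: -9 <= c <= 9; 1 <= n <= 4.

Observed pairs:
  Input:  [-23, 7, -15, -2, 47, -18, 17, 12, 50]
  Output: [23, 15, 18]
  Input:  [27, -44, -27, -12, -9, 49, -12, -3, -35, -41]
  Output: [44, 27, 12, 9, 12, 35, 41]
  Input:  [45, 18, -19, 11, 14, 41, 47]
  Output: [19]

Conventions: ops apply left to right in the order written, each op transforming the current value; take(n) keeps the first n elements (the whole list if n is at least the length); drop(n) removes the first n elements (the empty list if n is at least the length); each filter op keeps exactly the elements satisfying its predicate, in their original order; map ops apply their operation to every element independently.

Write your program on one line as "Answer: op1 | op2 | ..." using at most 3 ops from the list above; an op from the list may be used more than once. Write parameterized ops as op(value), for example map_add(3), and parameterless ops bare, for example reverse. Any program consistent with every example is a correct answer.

filter_lt(-7) | map_neg

Check, running the answer program on each example:
  [-23, 7, -15, -2, 47, -18, 17, 12, 50] -> [-23, -15, -18] -> [23, 15, 18]
  [27, -44, -27, -12, -9, 49, -12, -3, -35, -41] -> [-44, -27, -12, -9, -12, -35, -41] -> [44, 27, 12, 9, 12, 35, 41]
  [45, 18, -19, 11, 14, 41, 47] -> [-19] -> [19]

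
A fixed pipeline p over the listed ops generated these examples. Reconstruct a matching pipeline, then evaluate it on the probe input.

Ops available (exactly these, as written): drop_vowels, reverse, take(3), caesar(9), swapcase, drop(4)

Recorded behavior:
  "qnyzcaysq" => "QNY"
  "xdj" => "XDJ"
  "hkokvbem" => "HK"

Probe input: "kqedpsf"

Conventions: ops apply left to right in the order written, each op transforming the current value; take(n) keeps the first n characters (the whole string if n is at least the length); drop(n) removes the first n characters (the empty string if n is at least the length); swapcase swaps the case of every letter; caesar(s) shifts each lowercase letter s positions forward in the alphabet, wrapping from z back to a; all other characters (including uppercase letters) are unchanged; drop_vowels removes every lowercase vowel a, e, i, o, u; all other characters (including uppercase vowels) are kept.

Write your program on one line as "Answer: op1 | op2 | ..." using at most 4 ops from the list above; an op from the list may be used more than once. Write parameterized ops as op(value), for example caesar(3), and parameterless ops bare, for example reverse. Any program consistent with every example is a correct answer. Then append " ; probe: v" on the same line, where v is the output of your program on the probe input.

take(3) | drop_vowels | swapcase ; probe: "KQ"

Check, running the answer program on each example:
  "qnyzcaysq" -> "qny" -> "qny" -> "QNY"
  "xdj" -> "xdj" -> "xdj" -> "XDJ"
  "hkokvbem" -> "hko" -> "hk" -> "HK"
  probe: "kqedpsf" -> "kqe" -> "kq" -> "KQ"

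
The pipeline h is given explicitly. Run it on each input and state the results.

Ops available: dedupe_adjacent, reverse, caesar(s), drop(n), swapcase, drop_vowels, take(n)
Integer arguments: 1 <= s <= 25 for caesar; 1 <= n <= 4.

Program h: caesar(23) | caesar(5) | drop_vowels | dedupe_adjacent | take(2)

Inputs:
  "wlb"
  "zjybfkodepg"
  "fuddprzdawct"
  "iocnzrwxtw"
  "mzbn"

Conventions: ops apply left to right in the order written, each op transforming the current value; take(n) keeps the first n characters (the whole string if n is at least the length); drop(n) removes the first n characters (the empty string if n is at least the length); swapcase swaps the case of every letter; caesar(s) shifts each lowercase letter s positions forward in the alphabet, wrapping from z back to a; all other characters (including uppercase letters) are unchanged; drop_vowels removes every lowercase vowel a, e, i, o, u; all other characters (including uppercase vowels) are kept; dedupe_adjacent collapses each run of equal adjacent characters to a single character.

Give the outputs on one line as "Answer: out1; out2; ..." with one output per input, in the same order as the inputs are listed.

"yn"; "bl"; "hw"; "kq"; "bd"

Execution, op by op:
  "wlb" -> "tiy" -> "ynd" -> "ynd" -> "ynd" -> "yn"
  "zjybfkodepg" -> "wgvychlabmd" -> "bladhmqfgri" -> "bldhmqfgr" -> "bldhmqfgr" -> "bl"
  "fuddprzdawct" -> "craamowaxtzq" -> "hwffrtbfcyev" -> "hwffrtbfcyv" -> "hwfrtbfcyv" -> "hw"
  "iocnzrwxtw" -> "flzkwotuqt" -> "kqepbtyzvy" -> "kqpbtyzvy" -> "kqpbtyzvy" -> "kq"
  "mzbn" -> "jwyk" -> "obdp" -> "bdp" -> "bdp" -> "bd"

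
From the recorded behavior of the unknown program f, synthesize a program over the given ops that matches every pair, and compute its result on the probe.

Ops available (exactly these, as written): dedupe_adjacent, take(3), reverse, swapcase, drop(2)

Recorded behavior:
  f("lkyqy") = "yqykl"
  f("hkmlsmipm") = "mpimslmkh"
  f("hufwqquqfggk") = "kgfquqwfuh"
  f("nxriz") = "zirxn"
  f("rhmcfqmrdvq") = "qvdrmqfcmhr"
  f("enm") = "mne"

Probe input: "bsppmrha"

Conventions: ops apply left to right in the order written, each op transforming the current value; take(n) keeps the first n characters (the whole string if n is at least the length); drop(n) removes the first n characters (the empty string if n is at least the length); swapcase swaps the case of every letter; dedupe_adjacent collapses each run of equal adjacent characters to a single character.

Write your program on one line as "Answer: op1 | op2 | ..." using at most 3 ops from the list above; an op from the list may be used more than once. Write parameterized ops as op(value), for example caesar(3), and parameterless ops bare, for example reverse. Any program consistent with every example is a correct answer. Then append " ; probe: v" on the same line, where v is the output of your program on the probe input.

dedupe_adjacent | reverse ; probe: "ahrmpsb"

Check, running the answer program on each example:
  "lkyqy" -> "lkyqy" -> "yqykl"
  "hkmlsmipm" -> "hkmlsmipm" -> "mpimslmkh"
  "hufwqquqfggk" -> "hufwquqfgk" -> "kgfquqwfuh"
  "nxriz" -> "nxriz" -> "zirxn"
  "rhmcfqmrdvq" -> "rhmcfqmrdvq" -> "qvdrmqfcmhr"
  "enm" -> "enm" -> "mne"
  probe: "bsppmrha" -> "bspmrha" -> "ahrmpsb"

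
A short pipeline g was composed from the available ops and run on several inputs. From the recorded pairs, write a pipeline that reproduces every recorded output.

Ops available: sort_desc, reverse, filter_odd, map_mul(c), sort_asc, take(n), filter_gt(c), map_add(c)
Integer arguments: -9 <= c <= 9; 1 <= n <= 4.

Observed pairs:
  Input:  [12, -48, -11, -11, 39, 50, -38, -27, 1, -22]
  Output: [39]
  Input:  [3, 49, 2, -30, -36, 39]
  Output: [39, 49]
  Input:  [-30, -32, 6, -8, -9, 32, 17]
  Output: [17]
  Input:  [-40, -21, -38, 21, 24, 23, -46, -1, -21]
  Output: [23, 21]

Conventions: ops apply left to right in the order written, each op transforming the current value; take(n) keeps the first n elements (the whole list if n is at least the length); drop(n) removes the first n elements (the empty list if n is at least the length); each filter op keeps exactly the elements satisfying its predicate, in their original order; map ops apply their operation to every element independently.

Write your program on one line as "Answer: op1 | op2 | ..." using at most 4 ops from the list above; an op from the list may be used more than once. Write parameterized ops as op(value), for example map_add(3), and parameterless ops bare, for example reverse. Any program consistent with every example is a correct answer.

reverse | filter_gt(-8) | filter_gt(9) | filter_odd

Check, running the answer program on each example:
  [12, -48, -11, -11, 39, 50, -38, -27, 1, -22] -> [-22, 1, -27, -38, 50, 39, -11, -11, -48, 12] -> [1, 50, 39, 12] -> [50, 39, 12] -> [39]
  [3, 49, 2, -30, -36, 39] -> [39, -36, -30, 2, 49, 3] -> [39, 2, 49, 3] -> [39, 49] -> [39, 49]
  [-30, -32, 6, -8, -9, 32, 17] -> [17, 32, -9, -8, 6, -32, -30] -> [17, 32, 6] -> [17, 32] -> [17]
  [-40, -21, -38, 21, 24, 23, -46, -1, -21] -> [-21, -1, -46, 23, 24, 21, -38, -21, -40] -> [-1, 23, 24, 21] -> [23, 24, 21] -> [23, 21]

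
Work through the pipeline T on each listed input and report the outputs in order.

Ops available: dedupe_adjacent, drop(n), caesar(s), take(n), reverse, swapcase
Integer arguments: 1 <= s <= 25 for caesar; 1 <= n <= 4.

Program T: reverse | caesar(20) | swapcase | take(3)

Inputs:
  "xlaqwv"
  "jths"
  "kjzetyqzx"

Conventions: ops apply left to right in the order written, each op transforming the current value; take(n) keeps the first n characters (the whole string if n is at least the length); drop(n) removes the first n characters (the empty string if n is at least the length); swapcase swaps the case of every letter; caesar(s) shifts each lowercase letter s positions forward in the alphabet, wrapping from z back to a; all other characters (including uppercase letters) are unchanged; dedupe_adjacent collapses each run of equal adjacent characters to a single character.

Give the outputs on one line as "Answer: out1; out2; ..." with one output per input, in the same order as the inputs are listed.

"PQK"; "MBN"; "RTK"

Execution, op by op:
  "xlaqwv" -> "vwqalx" -> "pqkufr" -> "PQKUFR" -> "PQK"
  "jths" -> "shtj" -> "mbnd" -> "MBND" -> "MBN"
  "kjzetyqzx" -> "xzqytezjk" -> "rtksnytde" -> "RTKSNYTDE" -> "RTK"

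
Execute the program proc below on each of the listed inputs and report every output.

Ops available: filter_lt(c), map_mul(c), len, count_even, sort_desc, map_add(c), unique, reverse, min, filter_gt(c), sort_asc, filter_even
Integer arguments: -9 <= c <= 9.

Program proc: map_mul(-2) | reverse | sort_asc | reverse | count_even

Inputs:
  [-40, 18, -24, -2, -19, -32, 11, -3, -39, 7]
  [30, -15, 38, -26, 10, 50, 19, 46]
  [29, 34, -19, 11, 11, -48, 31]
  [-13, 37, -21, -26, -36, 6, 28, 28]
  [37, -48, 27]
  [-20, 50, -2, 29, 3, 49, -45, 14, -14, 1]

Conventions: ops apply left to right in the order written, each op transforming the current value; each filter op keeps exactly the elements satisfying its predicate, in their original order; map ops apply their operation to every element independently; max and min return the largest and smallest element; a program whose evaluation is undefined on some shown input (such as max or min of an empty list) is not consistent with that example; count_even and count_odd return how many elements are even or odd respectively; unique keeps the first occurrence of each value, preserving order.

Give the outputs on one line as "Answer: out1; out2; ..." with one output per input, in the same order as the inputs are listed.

10; 8; 7; 8; 3; 10

Execution, op by op:
  [-40, 18, -24, -2, -19, -32, 11, -3, -39, 7] -> [80, -36, 48, 4, 38, 64, -22, 6, 78, -14] -> [-14, 78, 6, -22, 64, 38, 4, 48, -36, 80] -> [-36, -22, -14, 4, 6, 38, 48, 64, 78, 80] -> [80, 78, 64, 48, 38, 6, 4, -14, -22, -36] -> 10
  [30, -15, 38, -26, 10, 50, 19, 46] -> [-60, 30, -76, 52, -20, -100, -38, -92] -> [-92, -38, -100, -20, 52, -76, 30, -60] -> [-100, -92, -76, -60, -38, -20, 30, 52] -> [52, 30, -20, -38, -60, -76, -92, -100] -> 8
  [29, 34, -19, 11, 11, -48, 31] -> [-58, -68, 38, -22, -22, 96, -62] -> [-62, 96, -22, -22, 38, -68, -58] -> [-68, -62, -58, -22, -22, 38, 96] -> [96, 38, -22, -22, -58, -62, -68] -> 7
  [-13, 37, -21, -26, -36, 6, 28, 28] -> [26, -74, 42, 52, 72, -12, -56, -56] -> [-56, -56, -12, 72, 52, 42, -74, 26] -> [-74, -56, -56, -12, 26, 42, 52, 72] -> [72, 52, 42, 26, -12, -56, -56, -74] -> 8
  [37, -48, 27] -> [-74, 96, -54] -> [-54, 96, -74] -> [-74, -54, 96] -> [96, -54, -74] -> 3
  [-20, 50, -2, 29, 3, 49, -45, 14, -14, 1] -> [40, -100, 4, -58, -6, -98, 90, -28, 28, -2] -> [-2, 28, -28, 90, -98, -6, -58, 4, -100, 40] -> [-100, -98, -58, -28, -6, -2, 4, 28, 40, 90] -> [90, 40, 28, 4, -2, -6, -28, -58, -98, -100] -> 10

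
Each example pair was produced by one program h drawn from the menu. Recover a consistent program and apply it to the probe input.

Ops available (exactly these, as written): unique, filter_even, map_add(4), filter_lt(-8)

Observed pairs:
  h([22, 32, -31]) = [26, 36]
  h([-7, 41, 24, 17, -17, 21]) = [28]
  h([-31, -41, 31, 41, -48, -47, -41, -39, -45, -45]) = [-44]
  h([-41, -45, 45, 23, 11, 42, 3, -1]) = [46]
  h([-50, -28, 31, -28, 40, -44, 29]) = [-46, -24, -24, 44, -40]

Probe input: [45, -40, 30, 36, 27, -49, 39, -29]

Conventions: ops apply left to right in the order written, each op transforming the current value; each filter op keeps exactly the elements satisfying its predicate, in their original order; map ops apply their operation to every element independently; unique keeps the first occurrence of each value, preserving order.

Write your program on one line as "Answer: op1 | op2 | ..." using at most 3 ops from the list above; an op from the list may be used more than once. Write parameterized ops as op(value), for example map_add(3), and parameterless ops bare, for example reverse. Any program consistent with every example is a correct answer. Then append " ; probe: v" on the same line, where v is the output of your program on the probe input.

filter_even | map_add(4) ; probe: [-36, 34, 40]

Check, running the answer program on each example:
  [22, 32, -31] -> [22, 32] -> [26, 36]
  [-7, 41, 24, 17, -17, 21] -> [24] -> [28]
  [-31, -41, 31, 41, -48, -47, -41, -39, -45, -45] -> [-48] -> [-44]
  [-41, -45, 45, 23, 11, 42, 3, -1] -> [42] -> [46]
  [-50, -28, 31, -28, 40, -44, 29] -> [-50, -28, -28, 40, -44] -> [-46, -24, -24, 44, -40]
  probe: [45, -40, 30, 36, 27, -49, 39, -29] -> [-40, 30, 36] -> [-36, 34, 40]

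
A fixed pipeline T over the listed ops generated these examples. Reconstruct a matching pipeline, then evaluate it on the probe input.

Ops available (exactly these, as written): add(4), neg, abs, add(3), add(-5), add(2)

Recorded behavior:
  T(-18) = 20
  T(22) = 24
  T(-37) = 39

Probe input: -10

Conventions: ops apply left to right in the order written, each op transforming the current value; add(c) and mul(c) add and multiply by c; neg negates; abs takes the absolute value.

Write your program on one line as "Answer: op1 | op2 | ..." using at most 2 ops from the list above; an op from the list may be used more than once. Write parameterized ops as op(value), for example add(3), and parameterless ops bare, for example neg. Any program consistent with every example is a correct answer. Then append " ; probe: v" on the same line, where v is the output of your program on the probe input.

abs | add(2) ; probe: 12

Check, running the answer program on each example:
  -18 -> 18 -> 20
  22 -> 22 -> 24
  -37 -> 37 -> 39
  probe: -10 -> 10 -> 12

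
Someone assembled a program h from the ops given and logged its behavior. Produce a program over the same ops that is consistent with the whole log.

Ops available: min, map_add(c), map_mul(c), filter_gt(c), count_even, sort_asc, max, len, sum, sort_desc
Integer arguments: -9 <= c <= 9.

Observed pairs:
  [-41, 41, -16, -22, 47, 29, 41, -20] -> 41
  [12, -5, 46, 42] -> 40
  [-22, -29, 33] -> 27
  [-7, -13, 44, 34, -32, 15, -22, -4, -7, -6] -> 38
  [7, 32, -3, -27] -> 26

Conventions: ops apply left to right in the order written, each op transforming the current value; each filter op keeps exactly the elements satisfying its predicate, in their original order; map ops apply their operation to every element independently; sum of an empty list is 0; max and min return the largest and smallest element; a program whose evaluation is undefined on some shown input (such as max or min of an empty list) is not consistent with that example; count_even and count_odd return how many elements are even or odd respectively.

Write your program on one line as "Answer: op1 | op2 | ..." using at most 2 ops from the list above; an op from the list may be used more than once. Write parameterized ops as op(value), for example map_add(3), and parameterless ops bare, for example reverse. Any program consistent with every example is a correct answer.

map_add(-6) | max

Check, running the answer program on each example:
  [-41, 41, -16, -22, 47, 29, 41, -20] -> [-47, 35, -22, -28, 41, 23, 35, -26] -> 41
  [12, -5, 46, 42] -> [6, -11, 40, 36] -> 40
  [-22, -29, 33] -> [-28, -35, 27] -> 27
  [-7, -13, 44, 34, -32, 15, -22, -4, -7, -6] -> [-13, -19, 38, 28, -38, 9, -28, -10, -13, -12] -> 38
  [7, 32, -3, -27] -> [1, 26, -9, -33] -> 26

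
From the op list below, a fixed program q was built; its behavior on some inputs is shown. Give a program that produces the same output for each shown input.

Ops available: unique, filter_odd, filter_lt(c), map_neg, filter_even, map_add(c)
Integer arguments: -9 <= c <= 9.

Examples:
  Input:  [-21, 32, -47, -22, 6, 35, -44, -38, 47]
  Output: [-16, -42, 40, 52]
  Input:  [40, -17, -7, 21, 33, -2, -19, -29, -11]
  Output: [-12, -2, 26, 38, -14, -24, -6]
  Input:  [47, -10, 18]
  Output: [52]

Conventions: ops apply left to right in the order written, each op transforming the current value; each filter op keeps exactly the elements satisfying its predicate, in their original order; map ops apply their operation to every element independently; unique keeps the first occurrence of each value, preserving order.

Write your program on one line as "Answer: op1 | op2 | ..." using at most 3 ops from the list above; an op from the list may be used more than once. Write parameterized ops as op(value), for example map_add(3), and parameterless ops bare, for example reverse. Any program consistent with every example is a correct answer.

map_add(5) | filter_even

Check, running the answer program on each example:
  [-21, 32, -47, -22, 6, 35, -44, -38, 47] -> [-16, 37, -42, -17, 11, 40, -39, -33, 52] -> [-16, -42, 40, 52]
  [40, -17, -7, 21, 33, -2, -19, -29, -11] -> [45, -12, -2, 26, 38, 3, -14, -24, -6] -> [-12, -2, 26, 38, -14, -24, -6]
  [47, -10, 18] -> [52, -5, 23] -> [52]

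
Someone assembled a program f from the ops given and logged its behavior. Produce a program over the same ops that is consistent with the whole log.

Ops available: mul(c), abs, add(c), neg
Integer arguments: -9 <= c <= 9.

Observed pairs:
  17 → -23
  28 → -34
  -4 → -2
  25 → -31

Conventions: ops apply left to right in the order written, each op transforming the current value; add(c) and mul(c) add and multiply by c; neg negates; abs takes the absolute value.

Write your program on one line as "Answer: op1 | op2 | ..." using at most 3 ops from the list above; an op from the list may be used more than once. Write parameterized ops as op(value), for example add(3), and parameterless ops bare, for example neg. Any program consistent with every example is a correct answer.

neg | add(-6)

Check, running the answer program on each example:
  17 -> -17 -> -23
  28 -> -28 -> -34
  -4 -> 4 -> -2
  25 -> -25 -> -31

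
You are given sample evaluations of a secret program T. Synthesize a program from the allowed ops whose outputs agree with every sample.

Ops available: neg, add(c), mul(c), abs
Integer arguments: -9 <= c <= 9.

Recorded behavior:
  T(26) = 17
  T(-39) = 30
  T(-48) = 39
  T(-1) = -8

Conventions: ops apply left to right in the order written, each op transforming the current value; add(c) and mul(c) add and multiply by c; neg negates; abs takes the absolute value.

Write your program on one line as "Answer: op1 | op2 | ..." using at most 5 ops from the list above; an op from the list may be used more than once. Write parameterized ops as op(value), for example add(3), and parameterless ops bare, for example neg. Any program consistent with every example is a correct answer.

abs | neg | add(2) | add(7) | neg

Check, running the answer program on each example:
  26 -> 26 -> -26 -> -24 -> -17 -> 17
  -39 -> 39 -> -39 -> -37 -> -30 -> 30
  -48 -> 48 -> -48 -> -46 -> -39 -> 39
  -1 -> 1 -> -1 -> 1 -> 8 -> -8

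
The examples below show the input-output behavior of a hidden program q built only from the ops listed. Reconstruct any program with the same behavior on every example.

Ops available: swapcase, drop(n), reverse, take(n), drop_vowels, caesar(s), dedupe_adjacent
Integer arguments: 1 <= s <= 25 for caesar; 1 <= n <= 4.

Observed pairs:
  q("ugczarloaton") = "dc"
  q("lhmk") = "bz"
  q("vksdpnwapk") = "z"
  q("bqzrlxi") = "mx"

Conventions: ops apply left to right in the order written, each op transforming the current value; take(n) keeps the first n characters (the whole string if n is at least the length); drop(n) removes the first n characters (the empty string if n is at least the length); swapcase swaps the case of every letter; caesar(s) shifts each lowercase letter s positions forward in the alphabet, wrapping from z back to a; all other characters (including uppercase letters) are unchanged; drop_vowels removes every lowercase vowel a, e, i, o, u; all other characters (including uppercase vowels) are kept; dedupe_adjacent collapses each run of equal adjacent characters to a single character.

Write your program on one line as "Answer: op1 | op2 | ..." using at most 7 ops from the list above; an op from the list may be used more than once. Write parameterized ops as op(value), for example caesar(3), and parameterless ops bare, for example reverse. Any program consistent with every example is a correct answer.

caesar(15) | reverse | take(3) | take(2) | drop_vowels | reverse

Check, running the answer program on each example:
  "ugczarloaton" -> "jvropgadpidc" -> "cdipdagporvj" -> "cdi" -> "cd" -> "cd" -> "dc"
  "lhmk" -> "awbz" -> "zbwa" -> "zbw" -> "zb" -> "zb" -> "bz"
  "vksdpnwapk" -> "kzhseclpez" -> "zeplceshzk" -> "zep" -> "ze" -> "z" -> "z"
  "bqzrlxi" -> "qfogamx" -> "xmagofq" -> "xma" -> "xm" -> "xm" -> "mx"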